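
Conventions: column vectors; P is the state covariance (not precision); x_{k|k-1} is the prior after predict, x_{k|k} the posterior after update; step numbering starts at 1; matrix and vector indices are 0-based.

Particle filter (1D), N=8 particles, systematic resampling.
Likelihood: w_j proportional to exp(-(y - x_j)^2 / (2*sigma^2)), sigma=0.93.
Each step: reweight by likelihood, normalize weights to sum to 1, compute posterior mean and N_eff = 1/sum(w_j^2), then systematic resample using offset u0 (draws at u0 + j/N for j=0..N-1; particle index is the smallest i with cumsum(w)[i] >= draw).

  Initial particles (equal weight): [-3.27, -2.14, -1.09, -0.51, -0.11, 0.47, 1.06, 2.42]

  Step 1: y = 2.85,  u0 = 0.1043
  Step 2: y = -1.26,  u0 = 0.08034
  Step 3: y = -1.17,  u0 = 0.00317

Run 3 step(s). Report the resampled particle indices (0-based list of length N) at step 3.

step 1: w=[0.0000, 0.0000, 0.0001, 0.0013, 0.0057, 0.0344, 0.1425, 0.8160]  mean=2.1405  Neff=1.4548  idx=[6, 7, 7, 7, 7, 7, 7, 7]
step 2: w=[0.9411, 0.0084, 0.0084, 0.0084, 0.0084, 0.0084, 0.0084, 0.0084]  mean=1.1401  Neff=1.1284  idx=[0, 0, 0, 0, 0, 0, 0, 2]
step 3: w=[0.1426, 0.1426, 0.1426, 0.1426, 0.1426, 0.1426, 0.1426, 0.0015]  mean=1.0620  Neff=7.0205  idx=[0, 0, 1, 2, 3, 4, 5, 6]

resampled_idx = [0, 0, 1, 2, 3, 4, 5, 6]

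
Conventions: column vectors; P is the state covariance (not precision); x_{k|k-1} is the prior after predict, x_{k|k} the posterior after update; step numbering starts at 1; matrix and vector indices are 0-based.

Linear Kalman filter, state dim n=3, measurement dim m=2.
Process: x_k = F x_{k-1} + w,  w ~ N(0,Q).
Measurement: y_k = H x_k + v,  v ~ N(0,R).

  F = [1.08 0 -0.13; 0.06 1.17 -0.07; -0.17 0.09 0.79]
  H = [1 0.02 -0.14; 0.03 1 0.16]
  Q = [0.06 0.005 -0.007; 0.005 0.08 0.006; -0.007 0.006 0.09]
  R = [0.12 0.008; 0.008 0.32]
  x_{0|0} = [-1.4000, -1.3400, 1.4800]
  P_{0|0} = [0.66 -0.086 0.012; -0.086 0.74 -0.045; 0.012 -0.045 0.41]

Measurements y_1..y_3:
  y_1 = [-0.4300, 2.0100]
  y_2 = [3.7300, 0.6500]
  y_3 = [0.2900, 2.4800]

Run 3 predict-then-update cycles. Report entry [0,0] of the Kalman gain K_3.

K[0,0] = 0.5367

step 1: x^-=[-1.7044, -1.7554, 1.2866]  P^-=[0.8334 -0.0513 -0.1676; -0.0513 1.0926 0.0306; -0.1676 0.0306 0.3640]  S=[1.0057 -0.0350; -0.0350 1.4277]  K=[0.8504 -0.0164; -0.0069 0.7674; -0.2149 0.0534]  nu=[1.4896, 3.6107]  x^+=[-0.4968, 1.0053, 1.1594]  P^+=[0.1047 -0.0046 0.0191; -0.0046 0.2513 -0.0352; 0.0191 -0.0352 0.3127]
step 2: x^-=[-0.6873, 1.0652, 1.0908]  P^-=[0.1820 0.0125 -0.0416; 0.0125 0.4309 -0.0162; -0.0416 -0.0162 0.2802]  S=[0.3199 0.0241; 0.0241 0.7534]  K=[0.5882 -0.0038; 0.0304 0.5680; -0.2571 0.0446]  nu=[4.5487, -0.5691]  x^+=[1.9905, 0.8804, -0.1040]  P^+=[0.0714 0.0004 0.0062; 0.0004 0.1867 -0.0293; 0.0062 -0.0293 0.2581]
step 3: x^-=[2.1633, 1.1568, -0.3413]  P^-=[0.1459 0.0164 -0.0408; 0.0164 0.3419 -0.0159; -0.0408 -0.0159 0.2488]  S=[0.2831 0.0258; 0.0258 0.6639]  K=[0.5367 0.0005; 0.0433 0.5102; -0.2723 0.0447]  nu=[-1.9442, 1.3129]  x^+=[1.1205, 1.7425, 0.2469]  P^+=[0.0644 0.0025 -0.0000; 0.0025 0.1674 -0.0242; -0.0000 -0.0242 0.2271]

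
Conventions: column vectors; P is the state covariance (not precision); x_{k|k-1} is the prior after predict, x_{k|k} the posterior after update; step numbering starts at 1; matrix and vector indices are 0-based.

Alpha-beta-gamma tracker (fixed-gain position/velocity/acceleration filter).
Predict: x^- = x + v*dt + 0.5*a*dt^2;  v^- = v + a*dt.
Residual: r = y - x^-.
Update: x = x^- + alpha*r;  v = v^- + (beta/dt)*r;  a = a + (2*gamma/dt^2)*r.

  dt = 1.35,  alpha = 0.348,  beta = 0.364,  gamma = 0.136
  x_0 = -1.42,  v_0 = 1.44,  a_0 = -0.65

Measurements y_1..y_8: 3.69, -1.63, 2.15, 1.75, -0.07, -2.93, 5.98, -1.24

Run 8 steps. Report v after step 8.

v_post = 2.2649

step 1: x_pred=-0.0683  r=3.7583  x^+=1.2396  v^+=1.5759  a^+=-0.0891
step 2: x_pred=3.2858  r=-4.9158  x^+=1.5751  v^+=0.1301  a^+=-0.8227
step 3: x_pred=1.0011  r=1.1489  x^+=1.4009  v^+=-0.6708  a^+=-0.6513
step 4: x_pred=-0.0981  r=1.8481  x^+=0.5450  v^+=-1.0517  a^+=-0.3754
step 5: x_pred=-1.2169  r=1.1469  x^+=-0.8178  v^+=-1.2493  a^+=-0.2043
step 6: x_pred=-2.6905  r=-0.2395  x^+=-2.7738  v^+=-1.5897  a^+=-0.2400
step 7: x_pred=-5.1386  r=11.1186  x^+=-1.2693  v^+=1.0842  a^+=1.4194
step 8: x_pred=1.4878  r=-2.7278  x^+=0.5385  v^+=2.2649  a^+=1.0123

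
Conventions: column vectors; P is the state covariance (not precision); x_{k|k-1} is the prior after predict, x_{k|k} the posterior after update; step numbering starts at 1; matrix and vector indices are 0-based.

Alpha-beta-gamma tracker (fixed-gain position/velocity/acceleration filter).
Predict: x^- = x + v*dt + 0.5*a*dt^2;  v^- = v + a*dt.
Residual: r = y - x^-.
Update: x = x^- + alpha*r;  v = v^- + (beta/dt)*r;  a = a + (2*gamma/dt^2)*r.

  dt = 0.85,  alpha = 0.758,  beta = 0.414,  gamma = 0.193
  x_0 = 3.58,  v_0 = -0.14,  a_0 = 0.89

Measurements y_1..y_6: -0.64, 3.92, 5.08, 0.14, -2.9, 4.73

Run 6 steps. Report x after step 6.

step 1: x_pred=3.7825  r=-4.4225  x^+=0.4302  v^+=-1.5375  a^+=-1.4728
step 2: x_pred=-1.4087  r=5.3287  x^+=2.6305  v^+=-0.1940  a^+=1.3741
step 3: x_pred=2.9620  r=2.1180  x^+=4.5674  v^+=2.0056  a^+=2.5057
step 4: x_pred=7.1774  r=-7.0374  x^+=1.8431  v^+=0.7078  a^+=-1.2541
step 5: x_pred=1.9917  r=-4.8917  x^+=-1.7162  v^+=-2.7407  a^+=-3.8675
step 6: x_pred=-5.4429  r=10.1729  x^+=2.2682  v^+=-1.0732  a^+=1.5675

x_post = 2.2682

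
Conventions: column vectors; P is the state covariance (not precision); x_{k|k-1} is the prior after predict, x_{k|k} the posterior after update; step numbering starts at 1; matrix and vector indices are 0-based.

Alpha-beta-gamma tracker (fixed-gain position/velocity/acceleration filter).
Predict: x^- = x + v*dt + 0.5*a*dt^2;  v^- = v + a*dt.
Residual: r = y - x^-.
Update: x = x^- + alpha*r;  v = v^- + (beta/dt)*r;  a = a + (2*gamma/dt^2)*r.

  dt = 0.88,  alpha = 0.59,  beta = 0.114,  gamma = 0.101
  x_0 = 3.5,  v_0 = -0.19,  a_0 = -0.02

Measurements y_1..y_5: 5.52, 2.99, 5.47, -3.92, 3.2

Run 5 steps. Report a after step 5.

a_post = -0.9239

step 1: x_pred=3.3251  r=2.1949  x^+=4.6201  v^+=0.0767  a^+=0.5525
step 2: x_pred=4.9016  r=-1.9116  x^+=3.7737  v^+=0.3154  a^+=0.0539
step 3: x_pred=4.0721  r=1.3979  x^+=4.8969  v^+=0.5439  a^+=0.4186
step 4: x_pred=5.5376  r=-9.4576  x^+=-0.0424  v^+=-0.3130  a^+=-2.0484
step 5: x_pred=-1.1110  r=4.3110  x^+=1.4325  v^+=-1.5571  a^+=-0.9239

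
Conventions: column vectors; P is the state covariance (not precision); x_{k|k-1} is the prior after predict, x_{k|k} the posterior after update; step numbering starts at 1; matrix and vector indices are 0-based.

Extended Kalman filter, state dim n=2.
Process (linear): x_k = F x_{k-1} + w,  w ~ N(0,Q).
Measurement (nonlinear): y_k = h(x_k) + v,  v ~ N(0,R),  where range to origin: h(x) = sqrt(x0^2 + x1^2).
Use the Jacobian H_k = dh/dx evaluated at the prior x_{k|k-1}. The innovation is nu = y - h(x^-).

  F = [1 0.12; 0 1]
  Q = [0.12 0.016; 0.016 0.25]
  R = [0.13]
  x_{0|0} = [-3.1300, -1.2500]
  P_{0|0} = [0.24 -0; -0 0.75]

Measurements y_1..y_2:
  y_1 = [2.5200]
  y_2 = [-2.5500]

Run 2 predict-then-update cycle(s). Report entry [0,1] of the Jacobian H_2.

H_jac[0,1] = -0.1979

step 1: x^-=[-3.2800, -1.2500]  P^-=[0.3708 0.1060; 0.1060 1.0000]  H_jac=[-0.9344 -0.3561]  S=[0.6511]  K=[-0.5901; -0.6990]  nu=[-0.9901]  x^+=[-2.6957, -0.5579]  P^+=[0.1441 -0.1626; -0.1626 0.6818]
step 2: x^-=[-2.7627, -0.5579]  P^-=[0.2349 -0.0648; -0.0648 0.9318]  H_jac=[-0.9802 -0.1979]  S=[0.3670]  K=[-0.5923; -0.3295]  nu=[-5.3684]  x^+=[0.4170, 1.2113]  P^+=[0.1061 -0.1364; -0.1364 0.8920]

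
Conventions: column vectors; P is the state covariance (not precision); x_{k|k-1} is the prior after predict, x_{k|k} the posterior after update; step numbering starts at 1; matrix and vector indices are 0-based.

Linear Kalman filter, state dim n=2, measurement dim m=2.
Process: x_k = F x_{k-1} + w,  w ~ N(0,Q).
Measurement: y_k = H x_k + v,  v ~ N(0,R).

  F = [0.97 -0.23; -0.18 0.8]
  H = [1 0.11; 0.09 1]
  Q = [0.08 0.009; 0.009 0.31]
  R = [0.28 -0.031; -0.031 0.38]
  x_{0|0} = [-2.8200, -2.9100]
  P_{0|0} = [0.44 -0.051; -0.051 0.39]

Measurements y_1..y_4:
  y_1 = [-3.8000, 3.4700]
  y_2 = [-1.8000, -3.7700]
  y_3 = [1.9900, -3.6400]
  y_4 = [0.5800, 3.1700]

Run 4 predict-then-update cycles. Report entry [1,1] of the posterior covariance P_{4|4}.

step 1: x^-=[-2.0661, -1.8204]  P^-=[0.5374 -0.1813; -0.1813 0.5885]  S=[0.7846 -0.1010; -0.1010 0.9403]  K=[0.6503 -0.0715; -0.0712 0.6009]  nu=[-1.5337, 5.4763]  x^+=[-3.4551, 1.5797]  P^+=[0.1914 -0.0646; -0.0646 0.2364]
step 2: x^-=[-3.7148, 1.8857]  P^-=[0.3014 -0.1207; -0.1207 0.4861]  S=[0.5607 -0.0723; -0.0723 0.8468]  K=[0.5052 -0.0674; -0.0481 0.5571]  nu=[1.7074, -5.3214]  x^+=[-2.4938, -1.1608]  P^+=[0.1495 -0.0547; -0.0547 0.2181]
step 3: x^-=[-2.1520, -0.4798]  P^-=[0.2567 -0.1020; -0.1020 0.4702]  S=[0.5199 -0.0592; -0.0592 0.8339]  K=[0.4651 -0.0616; -0.0340 0.5504]  nu=[4.1948, -2.9665]  x^+=[-0.0184, -2.2553]  P^+=[0.1377 -0.0502; -0.0502 0.2147]
step 4: x^-=[0.5009, -1.8009]  P^-=[0.2433 -0.0956; -0.0956 0.4663]  S=[0.5079 -0.0543; -0.0543 0.8311]  K=[0.4520 -0.0591; -0.0285 0.5489]  nu=[0.2772, 4.9259]  x^+=[0.3350, 0.8950]  P^+=[0.1337 -0.0485; -0.0485 0.2138]

P_post[1,1] = 0.2138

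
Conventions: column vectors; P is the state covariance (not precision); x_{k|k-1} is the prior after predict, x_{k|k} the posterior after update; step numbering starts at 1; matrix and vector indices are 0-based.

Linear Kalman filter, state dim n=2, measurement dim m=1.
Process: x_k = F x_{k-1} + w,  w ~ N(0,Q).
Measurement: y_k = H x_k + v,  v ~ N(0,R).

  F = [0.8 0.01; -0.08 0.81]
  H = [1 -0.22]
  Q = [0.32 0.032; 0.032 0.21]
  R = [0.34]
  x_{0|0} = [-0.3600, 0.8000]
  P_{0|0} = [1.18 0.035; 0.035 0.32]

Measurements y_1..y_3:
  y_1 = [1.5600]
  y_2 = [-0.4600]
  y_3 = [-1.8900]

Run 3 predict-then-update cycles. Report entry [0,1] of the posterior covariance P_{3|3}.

P_post[0,1] = 0.0970

step 1: x^-=[-0.2800, 0.6768]  P^-=[1.0758 -0.0183; -0.0183 0.4230]  S=[1.4443]  K=[0.7476; -0.0771]  nu=[1.9889]  x^+=[1.2070, 0.5235]  P^+=[0.2685 0.0650; 0.0650 0.4144]
step 2: x^-=[0.9708, 0.3275]  P^-=[0.4929 0.0602; 0.0602 0.4752]  S=[0.8294]  K=[0.5783; -0.0534]  nu=[-1.3588]  x^+=[0.1850, 0.4001]  P^+=[0.2155 0.0858; 0.0858 0.4728]
step 3: x^-=[0.1520, 0.3093]  P^-=[0.4593 0.0776; 0.0776 0.5105]  S=[0.7899]  K=[0.5599; -0.0439]  nu=[-1.9740]  x^+=[-0.9532, 0.3960]  P^+=[0.2117 0.0970; 0.0970 0.5089]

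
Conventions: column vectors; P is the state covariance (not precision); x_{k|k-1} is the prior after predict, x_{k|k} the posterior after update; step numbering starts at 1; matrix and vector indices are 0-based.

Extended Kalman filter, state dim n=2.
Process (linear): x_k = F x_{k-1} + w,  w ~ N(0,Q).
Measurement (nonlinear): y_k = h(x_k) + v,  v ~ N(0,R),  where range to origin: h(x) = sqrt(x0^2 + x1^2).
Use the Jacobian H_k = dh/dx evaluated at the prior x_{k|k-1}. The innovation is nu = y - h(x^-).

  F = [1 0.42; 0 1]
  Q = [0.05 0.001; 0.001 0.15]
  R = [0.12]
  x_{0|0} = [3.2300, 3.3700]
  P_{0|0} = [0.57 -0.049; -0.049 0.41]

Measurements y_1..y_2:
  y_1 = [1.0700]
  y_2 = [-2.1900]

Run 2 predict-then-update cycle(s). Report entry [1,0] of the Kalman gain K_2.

step 1: x^-=[4.6454, 3.3700]  P^-=[0.6512 0.1242; 0.1242 0.5600]  H_jac=[0.8094 0.5872]  S=[0.8578]  K=[0.6995; 0.5005]  nu=[-4.6690]  x^+=[1.3795, 1.0329]  P^+=[0.2315 -0.1761; -0.1761 0.3451]
step 2: x^-=[1.8133, 1.0329]  P^-=[0.1944 -0.0302; -0.0302 0.4951]  H_jac=[0.8689 0.4950]  S=[0.3621]  K=[0.4252; 0.6043]  nu=[-4.2769]  x^+=[-0.0053, -1.5516]  P^+=[0.1289 -0.1232; -0.1232 0.3629]

K[1,0] = 0.6043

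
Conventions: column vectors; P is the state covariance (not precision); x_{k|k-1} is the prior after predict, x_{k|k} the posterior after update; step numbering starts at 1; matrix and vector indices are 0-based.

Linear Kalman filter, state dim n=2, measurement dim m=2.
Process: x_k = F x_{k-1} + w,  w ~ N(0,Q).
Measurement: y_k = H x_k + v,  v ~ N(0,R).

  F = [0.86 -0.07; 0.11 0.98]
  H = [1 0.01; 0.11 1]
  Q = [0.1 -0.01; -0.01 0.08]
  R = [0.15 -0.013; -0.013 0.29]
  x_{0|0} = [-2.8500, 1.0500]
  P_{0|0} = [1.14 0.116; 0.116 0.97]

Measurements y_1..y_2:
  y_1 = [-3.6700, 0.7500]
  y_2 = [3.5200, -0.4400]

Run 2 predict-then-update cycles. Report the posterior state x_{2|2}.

x_post = [0.6697, -0.0781]

step 1: x^-=[-2.5245, 0.7155]  P^-=[0.9339 0.1282; 0.1282 1.0504]  S=[1.0866 0.2286; 0.2286 1.3799]  K=[0.8553 0.0257; -0.0359 0.7774]  nu=[-1.1527, 0.3122]  x^+=[-3.5023, 0.9996]  P^+=[0.1281 -0.0178; -0.0178 0.2279]
step 2: x^-=[-3.0820, 0.5943]  P^-=[0.1980 -0.0283; -0.0283 0.2966]  S=[0.3475 -0.0166; -0.0166 0.5827]  K=[0.5693 0.0050; -0.0490 0.5022]  nu=[6.5960, -0.6953]  x^+=[0.6697, -0.0781]  P^+=[0.0855 -0.0154; -0.0154 0.1480]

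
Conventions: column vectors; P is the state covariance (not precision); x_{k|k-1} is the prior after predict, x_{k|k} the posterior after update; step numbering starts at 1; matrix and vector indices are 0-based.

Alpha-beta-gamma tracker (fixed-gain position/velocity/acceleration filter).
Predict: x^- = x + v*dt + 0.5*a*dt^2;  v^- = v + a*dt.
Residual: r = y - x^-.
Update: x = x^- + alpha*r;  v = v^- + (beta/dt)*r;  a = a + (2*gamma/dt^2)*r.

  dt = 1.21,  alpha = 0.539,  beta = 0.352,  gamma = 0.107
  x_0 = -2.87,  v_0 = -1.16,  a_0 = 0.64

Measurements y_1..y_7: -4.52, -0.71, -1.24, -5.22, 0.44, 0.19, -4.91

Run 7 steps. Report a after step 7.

step 1: x_pred=-3.8051  r=-0.7149  x^+=-4.1904  v^+=-0.5936  a^+=0.5355
step 2: x_pred=-4.5166  r=3.8066  x^+=-2.4649  v^+=1.1618  a^+=1.0919
step 3: x_pred=-0.2598  r=-0.9802  x^+=-0.7881  v^+=2.1978  a^+=0.9486
step 4: x_pred=2.5657  r=-7.7857  x^+=-1.6308  v^+=1.0807  a^+=-0.1894
step 5: x_pred=-0.4617  r=0.9017  x^+=0.0243  v^+=1.1139  a^+=-0.0576
step 6: x_pred=1.3300  r=-1.1400  x^+=0.7155  v^+=0.7126  a^+=-0.2242
step 7: x_pred=1.4137  r=-6.3237  x^+=-1.9948  v^+=-1.3983  a^+=-1.1485

a_post = -1.1485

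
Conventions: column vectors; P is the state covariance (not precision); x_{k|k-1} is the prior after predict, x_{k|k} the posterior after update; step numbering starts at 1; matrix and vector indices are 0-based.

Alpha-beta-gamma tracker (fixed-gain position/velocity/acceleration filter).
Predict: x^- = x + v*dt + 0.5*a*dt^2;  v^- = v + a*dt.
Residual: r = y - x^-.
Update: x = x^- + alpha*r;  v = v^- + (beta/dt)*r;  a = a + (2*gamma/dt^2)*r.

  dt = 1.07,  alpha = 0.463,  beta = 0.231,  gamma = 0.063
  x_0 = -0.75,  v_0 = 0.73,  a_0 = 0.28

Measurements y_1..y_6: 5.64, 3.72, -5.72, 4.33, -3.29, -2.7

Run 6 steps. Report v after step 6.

v_post = -3.0716

step 1: x_pred=0.1914  r=5.4486  x^+=2.7141  v^+=2.2059  a^+=0.8796
step 2: x_pred=5.5779  r=-1.8579  x^+=4.7177  v^+=2.7460  a^+=0.6752
step 3: x_pred=8.0424  r=-13.7624  x^+=1.6704  v^+=0.4973  a^+=-0.8394
step 4: x_pred=1.7220  r=2.6080  x^+=2.9295  v^+=0.1621  a^+=-0.5524
step 5: x_pred=2.7867  r=-6.0767  x^+=-0.0268  v^+=-1.7409  a^+=-1.2212
step 6: x_pred=-2.5886  r=-0.1114  x^+=-2.6402  v^+=-3.0716  a^+=-1.2334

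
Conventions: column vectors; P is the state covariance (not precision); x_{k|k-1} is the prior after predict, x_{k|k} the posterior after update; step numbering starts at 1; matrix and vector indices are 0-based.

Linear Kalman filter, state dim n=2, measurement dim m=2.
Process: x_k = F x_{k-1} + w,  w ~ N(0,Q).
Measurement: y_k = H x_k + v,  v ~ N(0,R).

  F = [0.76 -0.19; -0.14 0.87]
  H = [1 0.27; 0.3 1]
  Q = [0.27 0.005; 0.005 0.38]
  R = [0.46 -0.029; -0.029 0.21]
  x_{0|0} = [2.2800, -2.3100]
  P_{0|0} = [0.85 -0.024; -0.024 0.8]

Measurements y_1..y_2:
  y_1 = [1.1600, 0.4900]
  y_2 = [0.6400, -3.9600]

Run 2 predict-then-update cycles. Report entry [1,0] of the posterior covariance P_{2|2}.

step 1: x^-=[2.1717, -2.3289]  P^-=[0.7968 -0.2342; -0.2342 1.0080]  S=[1.2038 0.2290; 0.2290 1.1492]  K=[0.6325 -0.1219; -0.1286 0.8416]  nu=[-0.3829, 2.1674]  x^+=[1.6654, -0.4555]  P^+=[0.3334 -0.1439; -0.1439 0.2237]
step 2: x^-=[1.3523, -0.6295]  P^-=[0.5122 -0.1664; -0.1664 0.5909]  S=[0.9254 0.1043; 0.1043 0.7471]  K=[0.5150 -0.0890; -0.0905 0.7367]  nu=[-0.5423, -3.7362]  x^+=[1.4055, -3.3328]  P^+=[0.2704 -0.1148; -0.1148 0.1918]

P_post[1,0] = -0.1148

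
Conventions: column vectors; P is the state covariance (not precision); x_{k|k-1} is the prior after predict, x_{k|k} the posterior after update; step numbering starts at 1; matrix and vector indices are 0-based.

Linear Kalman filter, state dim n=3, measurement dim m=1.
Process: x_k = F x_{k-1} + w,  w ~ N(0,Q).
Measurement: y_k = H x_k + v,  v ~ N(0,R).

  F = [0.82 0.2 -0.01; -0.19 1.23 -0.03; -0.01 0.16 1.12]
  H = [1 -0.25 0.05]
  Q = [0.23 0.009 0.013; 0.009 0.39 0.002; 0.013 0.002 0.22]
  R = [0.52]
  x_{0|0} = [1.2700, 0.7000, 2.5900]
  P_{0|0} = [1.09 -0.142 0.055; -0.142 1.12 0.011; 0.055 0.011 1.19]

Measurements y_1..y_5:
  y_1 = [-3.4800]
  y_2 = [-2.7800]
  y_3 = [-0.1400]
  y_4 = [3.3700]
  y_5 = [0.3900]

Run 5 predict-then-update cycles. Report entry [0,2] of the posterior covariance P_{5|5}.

step 1: x^-=[1.1555, 0.5420, 3.0001]  P^-=[0.9603 -0.0242 0.0612; -0.0242 2.1911 0.1940; 0.0612 0.1940 1.7447]  S=[1.6350]  K=[0.5929; -0.3439; 0.0611]  nu=[-4.6500]  x^+=[-1.6016, 2.1412, 2.7159]  P^+=[0.3855 0.3092 0.0019; 0.3092 1.9977 0.2283; 0.0019 0.2283 1.7386]
step 2: x^-=[-0.9122, 2.8565, 3.4004]  P^-=[0.6698 0.7367 0.1468; 0.7367 3.2664 0.6373; 0.1468 0.6373 2.5329]  S=[1.0306]  K=[0.4783; -0.0466; 0.1107]  nu=[-1.3237]  x^+=[-1.5453, 2.9181, 3.2538]  P^+=[0.4340 0.7597 0.0922; 0.7597 3.2642 0.6426; 0.0922 0.6426 2.5202]
step 3: x^-=[-0.7161, 3.7853, 4.1266]  P^-=[0.8978 1.4686 0.4115; 1.4686 4.9449 1.3907; 0.4115 1.3907 3.6908]  S=[1.0081]  K=[0.5467; 0.2995; 0.2463]  nu=[1.3161]  x^+=[0.0035, 4.1795, 4.4508]  P^+=[0.5964 1.3036 0.2757; 1.3036 4.8544 1.3163; 0.2757 1.3163 3.6296]
step 4: x^-=[0.7942, 5.0066, 5.6536]  P^-=[1.2433 2.3462 0.8372; 2.3462 7.0558 2.5293; 0.8372 2.5293 5.3588]  S=[1.0651]  K=[0.6559; 0.6654; 0.4439]  nu=[3.5447]  x^+=[3.1194, 7.3654, 7.2271]  P^+=[0.7851 1.8813 0.5271; 1.8813 6.5842 2.2147; 0.5271 2.2147 5.1489]
step 5: x^-=[3.9587, 8.2499, 9.2416]  P^-=[1.6213 3.2815 1.3793; 3.2815 9.3474 3.9743; 1.3793 3.9743 7.6233]  S=[1.1425]  K=[0.7615; 1.0008; 0.6713]  nu=[-1.9683]  x^+=[2.4599, 6.2801, 7.9203]  P^+=[0.9589 2.4109 0.7953; 2.4109 8.2032 3.2068; 0.7953 3.2068 7.1085]

P_post[0,2] = 0.7953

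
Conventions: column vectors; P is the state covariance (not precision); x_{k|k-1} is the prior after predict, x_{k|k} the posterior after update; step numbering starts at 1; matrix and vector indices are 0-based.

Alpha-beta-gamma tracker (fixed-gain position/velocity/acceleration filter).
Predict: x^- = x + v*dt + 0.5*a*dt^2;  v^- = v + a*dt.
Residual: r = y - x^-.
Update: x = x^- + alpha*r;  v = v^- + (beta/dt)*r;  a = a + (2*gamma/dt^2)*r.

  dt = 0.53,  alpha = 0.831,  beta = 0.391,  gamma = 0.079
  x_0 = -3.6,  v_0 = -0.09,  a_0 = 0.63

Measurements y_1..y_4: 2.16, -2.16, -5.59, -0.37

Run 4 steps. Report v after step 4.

v_post = 0.7408

step 1: x_pred=-3.5592  r=5.7192  x^+=1.1935  v^+=4.4632  a^+=3.8469
step 2: x_pred=4.0992  r=-6.2592  x^+=-1.1022  v^+=1.8844  a^+=0.3263
step 3: x_pred=-0.0576  r=-5.5324  x^+=-4.6550  v^+=-2.0241  a^+=-2.7856
step 4: x_pred=-6.1190  r=5.7490  x^+=-1.3416  v^+=0.7408  a^+=0.4481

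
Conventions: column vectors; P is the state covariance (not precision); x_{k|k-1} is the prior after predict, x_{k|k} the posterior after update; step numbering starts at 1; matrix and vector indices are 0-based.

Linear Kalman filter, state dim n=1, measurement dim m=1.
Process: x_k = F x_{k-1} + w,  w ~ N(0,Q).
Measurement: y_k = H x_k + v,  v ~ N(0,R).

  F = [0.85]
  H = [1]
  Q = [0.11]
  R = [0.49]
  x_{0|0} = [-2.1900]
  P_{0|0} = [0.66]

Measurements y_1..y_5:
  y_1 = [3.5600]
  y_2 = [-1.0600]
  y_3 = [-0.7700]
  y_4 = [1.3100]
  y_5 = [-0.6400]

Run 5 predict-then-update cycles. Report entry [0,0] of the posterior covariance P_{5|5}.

P_post[0,0] = 0.1530

step 1: x^-=[-1.8615]  P^-=[0.5869]  S=[1.0769]  K=[0.5450]  nu=[5.4215]  x^+=[1.0931]  P^+=[0.2670]
step 2: x^-=[0.9291]  P^-=[0.3029]  S=[0.7929]  K=[0.3820]  nu=[-1.9891]  x^+=[0.1692]  P^+=[0.1872]
step 3: x^-=[0.1438]  P^-=[0.2453]  S=[0.7353]  K=[0.3336]  nu=[-0.9138]  x^+=[-0.1610]  P^+=[0.1634]
step 4: x^-=[-0.1369]  P^-=[0.2281]  S=[0.7181]  K=[0.3176]  nu=[1.4469]  x^+=[0.3227]  P^+=[0.1556]
step 5: x^-=[0.2743]  P^-=[0.2225]  S=[0.7125]  K=[0.3122]  nu=[-0.9143]  x^+=[-0.0112]  P^+=[0.1530]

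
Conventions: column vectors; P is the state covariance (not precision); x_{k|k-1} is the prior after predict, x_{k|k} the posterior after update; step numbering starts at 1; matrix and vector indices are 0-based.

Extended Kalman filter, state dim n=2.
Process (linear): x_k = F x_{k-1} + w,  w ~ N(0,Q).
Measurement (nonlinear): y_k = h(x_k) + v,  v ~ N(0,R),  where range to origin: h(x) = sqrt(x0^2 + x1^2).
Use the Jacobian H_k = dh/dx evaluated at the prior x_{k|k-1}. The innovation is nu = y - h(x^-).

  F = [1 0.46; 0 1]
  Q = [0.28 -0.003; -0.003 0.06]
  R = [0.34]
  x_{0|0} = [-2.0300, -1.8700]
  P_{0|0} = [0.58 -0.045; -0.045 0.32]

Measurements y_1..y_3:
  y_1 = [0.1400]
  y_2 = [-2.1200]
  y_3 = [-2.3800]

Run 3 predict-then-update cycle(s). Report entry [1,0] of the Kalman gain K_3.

K[1,0] = 0.0702

step 1: x^-=[-2.8902, -1.8700]  P^-=[0.8863 0.0992; 0.0992 0.3800]  H_jac=[-0.8396 -0.5432]  S=[1.1674]  K=[-0.6836; -0.2482]  nu=[-3.3024]  x^+=[-0.6327, -1.0504]  P^+=[0.3408 -0.0988; -0.0988 0.3081]
step 2: x^-=[-1.1159, -1.0504]  P^-=[0.5950 0.0399; 0.0399 0.3681]  H_jac=[-0.7281 -0.6854]  S=[0.8682]  K=[-0.5305; -0.3240]  nu=[-3.6525]  x^+=[0.8218, 0.1331]  P^+=[0.3507 -0.1094; -0.1094 0.2769]
step 3: x^-=[0.8831, 0.1331]  P^-=[0.5887 0.0150; 0.0150 0.3369]  H_jac=[0.9888 0.1491]  S=[0.9275]  K=[0.6300; 0.0702]  nu=[-3.2731]  x^+=[-1.1789, -0.0965]  P^+=[0.2205 -0.0260; -0.0260 0.3324]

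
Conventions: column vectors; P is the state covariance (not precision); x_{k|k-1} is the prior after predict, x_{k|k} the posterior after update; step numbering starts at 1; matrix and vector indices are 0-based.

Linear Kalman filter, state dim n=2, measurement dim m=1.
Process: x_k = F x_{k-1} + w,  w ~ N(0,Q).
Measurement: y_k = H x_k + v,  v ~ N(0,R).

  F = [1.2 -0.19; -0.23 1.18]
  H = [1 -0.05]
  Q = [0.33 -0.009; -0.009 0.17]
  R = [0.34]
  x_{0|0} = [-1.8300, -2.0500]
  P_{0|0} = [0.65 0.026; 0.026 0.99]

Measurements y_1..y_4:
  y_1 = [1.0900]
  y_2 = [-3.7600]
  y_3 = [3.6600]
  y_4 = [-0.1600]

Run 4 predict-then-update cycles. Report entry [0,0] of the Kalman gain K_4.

K[0,0] = 0.6804

step 1: x^-=[-1.8065, -1.9981]  P^-=[1.2899 -0.3724; -0.3724 1.5687]  S=[1.6710]  K=[0.7830; -0.2698]  nu=[2.7966]  x^+=[0.3834, -2.7526]  P^+=[0.2653 -0.0194; -0.0194 1.4471]
step 2: x^-=[0.9830, -3.3363]  P^-=[0.7731 -0.4349; -0.4349 2.2095]  S=[1.1621]  K=[0.6840; -0.4693]  nu=[-4.9098]  x^+=[-2.3751, -1.0319]  P^+=[0.2294 -0.0619; -0.0619 1.9535]
step 3: x^-=[-2.6540, -0.6713]  P^-=[0.7592 -0.6007; -0.6007 2.9358]  S=[1.1666]  K=[0.6765; -0.6407]  nu=[6.2805]  x^+=[1.5948, -4.6954]  P^+=[0.2253 -0.0950; -0.0950 2.4569]
step 4: x^-=[2.8058, -5.9074]  P^-=[0.7864 -0.7607; -0.7607 3.6545]  S=[1.2116]  K=[0.6804; -0.7786]  nu=[-3.2612]  x^+=[0.5868, -3.3681]  P^+=[0.2254 -0.1187; -0.1187 2.9199]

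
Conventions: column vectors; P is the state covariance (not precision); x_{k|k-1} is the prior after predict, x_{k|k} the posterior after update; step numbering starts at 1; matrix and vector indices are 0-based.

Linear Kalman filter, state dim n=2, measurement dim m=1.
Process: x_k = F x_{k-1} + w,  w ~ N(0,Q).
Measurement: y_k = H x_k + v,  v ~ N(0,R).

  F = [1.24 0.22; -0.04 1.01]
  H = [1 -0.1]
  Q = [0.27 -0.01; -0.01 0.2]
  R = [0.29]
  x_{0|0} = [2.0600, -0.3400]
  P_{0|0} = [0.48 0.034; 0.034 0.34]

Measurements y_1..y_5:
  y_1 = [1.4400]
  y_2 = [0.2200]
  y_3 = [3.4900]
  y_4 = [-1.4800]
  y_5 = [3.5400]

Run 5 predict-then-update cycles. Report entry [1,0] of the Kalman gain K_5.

step 1: x^-=[2.4796, -0.4258]  P^-=[1.0431 0.0840; 0.0840 0.5449]  S=[1.3217]  K=[0.7828; 0.0223]  nu=[-1.0822]  x^+=[1.6324, -0.4500]  P^+=[0.2331 0.0609; 0.0609 0.5442]
step 2: x^-=[1.9252, -0.5198]  P^-=[0.6880 0.1751; 0.1751 0.7506]  S=[0.9505]  K=[0.7054; 0.1052]  nu=[-1.7572]  x^+=[0.6857, -0.7047]  P^+=[0.2150 0.1045; 0.1045 0.7401]
step 3: x^-=[0.6952, -0.7392]  P^-=[0.6935 0.2738; 0.2738 0.9468]  S=[0.9382]  K=[0.7100; 0.1909]  nu=[2.7209]  x^+=[2.6270, -0.2198]  P^+=[0.2206 0.1466; 0.1466 0.9126]
step 4: x^-=[3.2091, -0.3271]  P^-=[0.7333 0.3642; 0.3642 1.1195]  S=[0.9617]  K=[0.7247; 0.2623]  nu=[-4.7218]  x^+=[-0.2126, -1.5656]  P^+=[0.2283 0.1814; 0.1814 1.0533]
step 5: x^-=[-0.6081, -1.5728]  P^-=[0.7710 0.4383; 0.4383 1.2602]  S=[0.9859]  K=[0.7375; 0.3168]  nu=[3.9908]  x^+=[2.3353, -0.3086]  P^+=[0.2347 0.2080; 0.2080 1.1613]

K[1,0] = 0.3168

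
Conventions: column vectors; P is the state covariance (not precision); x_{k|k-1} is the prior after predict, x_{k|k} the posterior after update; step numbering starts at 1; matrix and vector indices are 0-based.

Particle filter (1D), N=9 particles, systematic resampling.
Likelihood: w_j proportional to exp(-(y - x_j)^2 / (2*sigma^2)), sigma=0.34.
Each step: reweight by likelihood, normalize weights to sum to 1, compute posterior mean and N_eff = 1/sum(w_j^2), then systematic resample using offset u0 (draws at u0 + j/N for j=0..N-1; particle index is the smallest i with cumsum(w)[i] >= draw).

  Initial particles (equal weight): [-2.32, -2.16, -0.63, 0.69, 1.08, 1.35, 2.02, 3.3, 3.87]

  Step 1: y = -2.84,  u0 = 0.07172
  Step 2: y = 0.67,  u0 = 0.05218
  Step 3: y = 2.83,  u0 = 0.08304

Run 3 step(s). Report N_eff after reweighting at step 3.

step 1: w=[0.6965, 0.3035, 0.0000, 0.0000, 0.0000, 0.0000, 0.0000, 0.0000, 0.0000]  mean=-2.2714  Neff=1.7325  idx=[0, 0, 0, 0, 0, 0, 1, 1, 1]
step 2: w=[0.0057, 0.0057, 0.0057, 0.0057, 0.0057, 0.0057, 0.3219, 0.3219, 0.3219]  mean=-2.1655  Neff=3.2156  idx=[6, 6, 6, 7, 7, 7, 8, 8, 8]
step 3: w=[0.1111, 0.1111, 0.1111, 0.1111, 0.1111, 0.1111, 0.1111, 0.1111, 0.1111]  mean=-2.1600  Neff=9.0000  idx=[0, 1, 2, 3, 4, 5, 6, 7, 8]

N_eff = 9.0000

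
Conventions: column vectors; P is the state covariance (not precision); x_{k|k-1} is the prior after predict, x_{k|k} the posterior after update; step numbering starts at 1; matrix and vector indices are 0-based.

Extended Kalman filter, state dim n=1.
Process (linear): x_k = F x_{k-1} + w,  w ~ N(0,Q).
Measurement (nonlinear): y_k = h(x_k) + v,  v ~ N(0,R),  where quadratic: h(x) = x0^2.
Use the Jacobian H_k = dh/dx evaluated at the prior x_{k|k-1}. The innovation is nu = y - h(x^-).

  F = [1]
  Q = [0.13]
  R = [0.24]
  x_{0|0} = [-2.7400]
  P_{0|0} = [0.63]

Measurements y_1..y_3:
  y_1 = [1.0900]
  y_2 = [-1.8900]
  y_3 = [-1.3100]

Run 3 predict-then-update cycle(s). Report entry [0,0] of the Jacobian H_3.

step 1: x^-=[-2.7400]  P^-=[0.7600]  H_jac=[-5.4800]  S=[23.0631]  K=[-0.1806]  nu=[-6.4176]  x^+=[-1.5811]  P^+=[0.0079]
step 2: x^-=[-1.5811]  P^-=[0.1379]  H_jac=[-3.1622]  S=[1.6190]  K=[-0.2694]  nu=[-4.3899]  x^+=[-0.3986]  P^+=[0.0204]
step 3: x^-=[-0.3986]  P^-=[0.1504]  H_jac=[-0.7973]  S=[0.3356]  K=[-0.3574]  nu=[-1.4689]  x^+=[0.1263]  P^+=[0.1076]

H_jac[0,0] = -0.7973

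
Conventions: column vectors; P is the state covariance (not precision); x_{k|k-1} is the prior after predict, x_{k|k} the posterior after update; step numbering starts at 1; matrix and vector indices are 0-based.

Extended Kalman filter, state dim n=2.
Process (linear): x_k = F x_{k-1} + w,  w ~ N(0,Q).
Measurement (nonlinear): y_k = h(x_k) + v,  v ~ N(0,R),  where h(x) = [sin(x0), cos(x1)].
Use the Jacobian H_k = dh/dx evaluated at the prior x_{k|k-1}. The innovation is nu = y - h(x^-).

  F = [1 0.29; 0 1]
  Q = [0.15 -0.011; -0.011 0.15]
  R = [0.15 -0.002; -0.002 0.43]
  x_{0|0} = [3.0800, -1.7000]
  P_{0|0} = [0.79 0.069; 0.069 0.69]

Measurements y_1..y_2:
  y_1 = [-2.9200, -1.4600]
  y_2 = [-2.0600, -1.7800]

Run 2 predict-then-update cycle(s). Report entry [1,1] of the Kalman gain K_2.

K[1,1] = 0.4783

step 1: x^-=[2.5870, -1.7000]  P^-=[1.0380 0.2581; 0.2581 0.8400]  H_jac=[-0.8501 0.0000; 0.0000 0.9917]  S=[0.9002 -0.2196; -0.2196 1.2561]  K=[-0.9720 0.0338; -0.0856 0.6482]  nu=[-3.4466, -1.3312]  x^+=[5.8922, -2.2678]  P^+=[0.1716 0.0166; 0.0166 0.2812]
step 2: x^-=[5.2346, -2.2678]  P^-=[0.3549 0.0872; 0.0872 0.4312]  H_jac=[0.4988 0.0000; 0.0000 0.7668]  S=[0.2383 0.0313; 0.0313 0.6836]  K=[0.7344 0.0641; 0.1196 0.4783]  nu=[-1.1933, -1.1381]  x^+=[4.2852, -2.9548]  P^+=[0.2206 0.0340; 0.0340 0.2679]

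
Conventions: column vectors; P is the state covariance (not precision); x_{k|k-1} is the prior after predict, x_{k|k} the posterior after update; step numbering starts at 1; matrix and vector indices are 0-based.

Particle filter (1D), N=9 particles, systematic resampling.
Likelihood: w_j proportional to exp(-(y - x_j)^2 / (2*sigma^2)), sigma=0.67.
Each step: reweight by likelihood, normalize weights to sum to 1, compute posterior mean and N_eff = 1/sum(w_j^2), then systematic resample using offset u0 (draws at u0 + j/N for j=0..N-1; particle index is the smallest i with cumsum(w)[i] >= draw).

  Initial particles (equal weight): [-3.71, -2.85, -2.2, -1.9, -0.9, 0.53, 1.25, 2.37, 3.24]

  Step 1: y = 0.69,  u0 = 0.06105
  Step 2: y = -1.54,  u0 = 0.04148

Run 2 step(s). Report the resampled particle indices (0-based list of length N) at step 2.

resampled_idx = [0, 0, 1, 1, 2, 3, 3, 4, 4]

step 1: w=[0.0000, 0.0000, 0.0001, 0.0003, 0.0336, 0.5456, 0.3959, 0.0242, 0.0004]  mean=0.8117  Neff=2.1927  idx=[5, 5, 5, 5, 5, 6, 6, 6, 6]
step 2: w=[0.1968, 0.1968, 0.1968, 0.1968, 0.1968, 0.0040, 0.0040, 0.0040, 0.0040]  mean=0.5415  Neff=5.1620  idx=[0, 0, 1, 1, 2, 3, 3, 4, 4]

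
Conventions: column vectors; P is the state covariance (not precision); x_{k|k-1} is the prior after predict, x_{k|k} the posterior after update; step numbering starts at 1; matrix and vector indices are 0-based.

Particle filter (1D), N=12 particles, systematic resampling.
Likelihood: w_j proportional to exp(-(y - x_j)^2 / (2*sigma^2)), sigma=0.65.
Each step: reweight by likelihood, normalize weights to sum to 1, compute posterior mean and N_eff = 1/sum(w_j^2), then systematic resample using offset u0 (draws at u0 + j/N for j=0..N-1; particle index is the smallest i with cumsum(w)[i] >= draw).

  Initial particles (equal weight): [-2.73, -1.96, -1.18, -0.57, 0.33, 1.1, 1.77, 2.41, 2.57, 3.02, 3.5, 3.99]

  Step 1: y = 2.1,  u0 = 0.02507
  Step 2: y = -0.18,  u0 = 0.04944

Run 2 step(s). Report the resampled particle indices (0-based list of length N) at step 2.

step 1: w=[0.0000, 0.0000, 0.0000, 0.0001, 0.0073, 0.0913, 0.2622, 0.2662, 0.2297, 0.1095, 0.0293, 0.0044]  mean=2.2495  Neff=4.6810  idx=[5, 6, 6, 6, 6, 7, 7, 7, 8, 8, 9, 9]
step 2: w=[0.7586, 0.0586, 0.0586, 0.0586, 0.0586, 0.0019, 0.0019, 0.0019, 0.0007, 0.0007, 0.0000, 0.0000]  mean=1.2665  Neff=1.6972  idx=[0, 0, 0, 0, 0, 0, 0, 0, 0, 1, 3, 4]

resampled_idx = [0, 0, 0, 0, 0, 0, 0, 0, 0, 1, 3, 4]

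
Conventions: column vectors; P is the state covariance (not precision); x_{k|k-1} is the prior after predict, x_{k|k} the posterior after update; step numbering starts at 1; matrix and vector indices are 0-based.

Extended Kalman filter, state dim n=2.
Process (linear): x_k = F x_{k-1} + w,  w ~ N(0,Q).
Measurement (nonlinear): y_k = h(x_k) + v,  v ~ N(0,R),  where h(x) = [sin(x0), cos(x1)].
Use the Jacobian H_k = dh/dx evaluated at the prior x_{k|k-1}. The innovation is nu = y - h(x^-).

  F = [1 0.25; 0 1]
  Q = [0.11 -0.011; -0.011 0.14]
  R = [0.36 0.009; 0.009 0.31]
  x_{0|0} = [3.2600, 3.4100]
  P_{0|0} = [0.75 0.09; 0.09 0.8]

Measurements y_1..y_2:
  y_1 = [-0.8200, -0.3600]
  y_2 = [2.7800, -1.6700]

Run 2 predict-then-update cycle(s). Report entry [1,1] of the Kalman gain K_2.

step 1: x^-=[4.1125, 3.4100]  P^-=[0.9550 0.2790; 0.2790 0.9400]  H_jac=[-0.5646 0.0000; 0.0000 0.2652]  S=[0.6644 -0.0328; -0.0328 0.3761]  K=[-0.8053 0.1266; -0.2053 0.6449]  nu=[0.0054, 0.6042]  x^+=[4.1846, 3.7985]  P^+=[0.5115 0.1206; 0.1206 0.7469]
step 2: x^-=[5.1343, 3.7985]  P^-=[0.7285 0.2963; 0.2963 0.8869]  H_jac=[0.4095 0.0000; 0.0000 0.6107]  S=[0.4821 0.0831; 0.0831 0.6408]  K=[0.5830 0.2068; 0.1084 0.8312]  nu=[3.6923, -0.8781]  x^+=[7.1053, 3.4689]  P^+=[0.5171 0.1136; 0.1136 0.4235]

K[1,1] = 0.8312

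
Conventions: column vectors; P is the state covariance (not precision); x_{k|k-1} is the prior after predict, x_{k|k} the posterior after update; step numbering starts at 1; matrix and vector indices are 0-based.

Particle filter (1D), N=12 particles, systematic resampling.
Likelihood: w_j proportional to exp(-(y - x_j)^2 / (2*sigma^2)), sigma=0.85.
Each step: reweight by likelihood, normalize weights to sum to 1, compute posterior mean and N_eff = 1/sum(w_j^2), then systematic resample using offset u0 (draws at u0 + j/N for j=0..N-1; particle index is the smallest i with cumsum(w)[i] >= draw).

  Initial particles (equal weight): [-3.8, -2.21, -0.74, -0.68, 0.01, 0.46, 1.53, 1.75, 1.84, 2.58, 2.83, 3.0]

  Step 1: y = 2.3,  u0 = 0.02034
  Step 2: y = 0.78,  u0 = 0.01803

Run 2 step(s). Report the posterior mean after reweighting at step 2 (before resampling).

post_mean = 1.5406

step 1: w=[0.0000, 0.0000, 0.0003, 0.0004, 0.0054, 0.0194, 0.1341, 0.1639, 0.1746, 0.1914, 0.1664, 0.1440]  mean=2.2185  Neff=6.2183  idx=[5, 6, 7, 7, 8, 8, 9, 9, 9, 10, 10, 11]
step 2: w=[0.2311, 0.1680, 0.1293, 0.1293, 0.1140, 0.1140, 0.0263, 0.0263, 0.0263, 0.0135, 0.0135, 0.0082]  mean=1.5406  Neff=6.9651  idx=[0, 0, 0, 1, 1, 2, 2, 3, 4, 4, 5, 7]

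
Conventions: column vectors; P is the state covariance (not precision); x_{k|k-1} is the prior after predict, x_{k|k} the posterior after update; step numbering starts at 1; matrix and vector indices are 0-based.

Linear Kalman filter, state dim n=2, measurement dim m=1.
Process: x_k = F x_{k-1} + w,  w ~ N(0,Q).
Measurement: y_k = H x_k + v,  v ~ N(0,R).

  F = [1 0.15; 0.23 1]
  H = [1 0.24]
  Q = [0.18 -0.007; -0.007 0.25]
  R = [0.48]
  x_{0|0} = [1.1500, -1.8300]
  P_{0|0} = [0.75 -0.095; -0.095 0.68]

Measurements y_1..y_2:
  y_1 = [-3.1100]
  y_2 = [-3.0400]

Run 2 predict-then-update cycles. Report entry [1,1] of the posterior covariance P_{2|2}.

P_post[1,1] = 0.9351

step 1: x^-=[0.8755, -1.5655]  P^-=[0.9168 0.1692; 0.1692 0.9260]  S=[1.5314]  K=[0.6252; 0.2556]  nu=[-3.6098]  x^+=[-1.3813, -2.4883]  P^+=[0.3182 -0.0755; -0.0755 0.8259]
step 2: x^-=[-1.7546, -2.8060]  P^-=[0.4941 0.1120; 0.1120 1.0580]  S=[1.0888]  K=[0.4785; 0.3360]  nu=[-0.6120]  x^+=[-2.0474, -3.0116]  P^+=[0.2448 -0.0631; -0.0631 0.9351]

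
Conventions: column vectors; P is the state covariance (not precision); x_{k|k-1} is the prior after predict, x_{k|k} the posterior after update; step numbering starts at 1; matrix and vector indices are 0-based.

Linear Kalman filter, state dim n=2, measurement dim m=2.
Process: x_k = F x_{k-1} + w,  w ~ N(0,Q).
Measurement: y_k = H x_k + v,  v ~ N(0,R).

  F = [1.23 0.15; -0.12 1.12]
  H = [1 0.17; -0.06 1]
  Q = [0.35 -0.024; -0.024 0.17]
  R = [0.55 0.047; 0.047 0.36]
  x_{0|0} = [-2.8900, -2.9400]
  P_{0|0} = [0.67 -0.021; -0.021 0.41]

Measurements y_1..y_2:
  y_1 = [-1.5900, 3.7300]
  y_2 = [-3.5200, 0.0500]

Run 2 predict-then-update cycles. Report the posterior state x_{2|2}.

x_post = [-3.3992, 0.7073]

step 1: x^-=[-3.9957, -2.9460]  P^-=[1.3651 -0.0826; -0.0826 0.6996]  S=[1.9073 0.0023; 0.0023 1.0744]  K=[0.7086 -0.1546; 0.0183 0.6557]  nu=[2.9065, 6.4363]  x^+=[-2.9312, 1.3274]  P^+=[0.3823 0.0006; 0.0006 0.2370]
step 2: x^-=[-3.4063, 1.8385]  P^-=[0.9340 -0.0398; -0.0398 0.4726]  S=[1.4841 0.0319; 0.0319 0.8407]  K=[0.6277 -0.1378; 0.0152 0.5644]  nu=[-0.4262, -1.9929]  x^+=[-3.3992, 0.7073]  P^+=[0.3387 0.0002; 0.0002 0.2039]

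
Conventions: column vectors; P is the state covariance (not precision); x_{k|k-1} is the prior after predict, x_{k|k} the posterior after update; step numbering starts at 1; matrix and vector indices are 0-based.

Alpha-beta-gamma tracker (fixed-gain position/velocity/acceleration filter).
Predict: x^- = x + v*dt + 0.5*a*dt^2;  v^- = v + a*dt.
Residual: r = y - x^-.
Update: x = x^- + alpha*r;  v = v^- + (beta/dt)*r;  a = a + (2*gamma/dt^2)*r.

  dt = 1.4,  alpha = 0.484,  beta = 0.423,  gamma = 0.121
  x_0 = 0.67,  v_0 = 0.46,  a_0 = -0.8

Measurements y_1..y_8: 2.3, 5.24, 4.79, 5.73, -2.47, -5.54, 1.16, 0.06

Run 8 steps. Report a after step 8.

a_post = 1.0478

step 1: x_pred=0.5300  r=1.7700  x^+=1.3867  v^+=-0.1252  a^+=-0.5815
step 2: x_pred=0.6416  r=4.5984  x^+=2.8672  v^+=0.4501  a^+=-0.0137
step 3: x_pred=3.4840  r=1.3060  x^+=4.1161  v^+=0.8256  a^+=0.1476
step 4: x_pred=5.4165  r=0.3135  x^+=5.5682  v^+=1.1269  a^+=0.1863
step 5: x_pred=7.3284  r=-9.7984  x^+=2.5860  v^+=-1.5729  a^+=-1.0235
step 6: x_pred=-0.6191  r=-4.9209  x^+=-3.0008  v^+=-4.4926  a^+=-1.6311
step 7: x_pred=-10.8890  r=12.0490  x^+=-5.0573  v^+=-3.1357  a^+=-0.1434
step 8: x_pred=-9.5878  r=9.6478  x^+=-4.9183  v^+=-0.4215  a^+=1.0478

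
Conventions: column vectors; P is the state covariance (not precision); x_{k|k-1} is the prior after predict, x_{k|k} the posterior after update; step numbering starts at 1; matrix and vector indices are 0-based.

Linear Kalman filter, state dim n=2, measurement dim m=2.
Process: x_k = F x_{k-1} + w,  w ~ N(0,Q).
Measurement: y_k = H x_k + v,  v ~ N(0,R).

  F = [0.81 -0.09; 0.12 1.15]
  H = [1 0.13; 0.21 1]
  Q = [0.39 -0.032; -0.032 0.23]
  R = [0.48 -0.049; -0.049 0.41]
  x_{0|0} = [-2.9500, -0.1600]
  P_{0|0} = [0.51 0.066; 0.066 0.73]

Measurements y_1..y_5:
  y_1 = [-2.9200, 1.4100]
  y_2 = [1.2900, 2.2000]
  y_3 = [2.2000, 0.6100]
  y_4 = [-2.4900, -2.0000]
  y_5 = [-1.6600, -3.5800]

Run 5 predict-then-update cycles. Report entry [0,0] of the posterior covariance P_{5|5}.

step 1: x^-=[-2.3751, -0.5380]  P^-=[0.7209 0.0028; 0.0028 1.2210]  S=[1.2223 0.2640; 0.2640 1.6639]  K=[0.5903 -0.0010; -0.0274 0.7385]  nu=[-0.4750, 2.4468]  x^+=[-2.6579, 1.2819]  P^+=[0.2953 -0.0913; -0.0913 0.3233]
step 2: x^-=[-2.2683, 1.1552]  P^-=[0.5997 -0.1209; -0.1209 0.6366]  S=[1.0590 0.0355; 0.0355 1.0223]  K=[0.5519 -0.0142; -0.0561 0.5998]  nu=[3.4081, 1.5211]  x^+=[-0.4090, 1.8765]  P^+=[0.2775 -0.0911; -0.0911 0.2678]
step 3: x^-=[-0.5002, 2.1088]  P^-=[0.5875 -0.1167; -0.1167 0.5630]  S=[1.0467 0.0277; 0.0277 0.9500]  K=[0.5470 -0.0089; -0.0566 0.5686]  nu=[2.4260, -1.3938]  x^+=[0.8394, 1.1791]  P^+=[0.2745 -0.0881; -0.0881 0.2544]
step 4: x^-=[0.5738, 1.4567]  P^-=[0.5850 -0.1128; -0.1128 0.5461]  S=[1.0449 0.0290; 0.0290 0.9345]  K=[0.5460 -0.0061; -0.0555 0.5607]  nu=[-3.2531, -3.5772]  x^+=[-1.1804, -0.3684]  P^+=[0.2737 -0.0867; -0.0867 0.2508]
step 5: x^-=[-0.9230, -0.5654]  P^-=[0.5842 -0.1112; -0.1112 0.5417]  S=[1.0445 0.0299; 0.0299 0.9308]  K=[0.5457 -0.0052; -0.0550 0.5587]  nu=[-0.6635, -2.8208]  x^+=[-1.2704, -2.1048]  P^+=[0.2734 -0.0863; -0.0863 0.2499]

P_post[0,0] = 0.2734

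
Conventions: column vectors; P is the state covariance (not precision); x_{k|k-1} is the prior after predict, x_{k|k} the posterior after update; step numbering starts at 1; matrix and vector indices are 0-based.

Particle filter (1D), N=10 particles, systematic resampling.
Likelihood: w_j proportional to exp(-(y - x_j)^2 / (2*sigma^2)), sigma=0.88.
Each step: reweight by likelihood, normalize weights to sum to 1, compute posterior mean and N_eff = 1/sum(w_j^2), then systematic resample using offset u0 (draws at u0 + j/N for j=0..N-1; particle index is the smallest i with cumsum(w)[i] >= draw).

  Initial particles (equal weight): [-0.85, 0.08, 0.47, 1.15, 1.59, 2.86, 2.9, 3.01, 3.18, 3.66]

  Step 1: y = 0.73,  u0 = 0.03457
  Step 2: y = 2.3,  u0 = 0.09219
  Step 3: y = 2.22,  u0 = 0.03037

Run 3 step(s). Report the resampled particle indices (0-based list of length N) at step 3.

step 1: w=[0.0556, 0.2120, 0.2665, 0.2485, 0.1727, 0.0149, 0.0133, 0.0097, 0.0058, 0.0011]  mean=0.7881  Neff=4.7360  idx=[0, 1, 1, 2, 2, 3, 3, 3, 4, 4]
step 2: w=[0.0005, 0.0137, 0.0137, 0.0379, 0.0379, 0.1402, 0.1402, 0.1402, 0.2378, 0.2378]  mean=1.2774  Neff=5.7024  idx=[4, 5, 6, 7, 7, 8, 8, 9, 9, 9]
step 3: w=[0.0234, 0.0807, 0.0807, 0.0807, 0.0807, 0.1308, 0.1308, 0.1308, 0.1308, 0.1308]  mean=1.4218  Neff=8.9208  idx=[1, 2, 3, 4, 5, 6, 7, 7, 8, 9]

resampled_idx = [1, 2, 3, 4, 5, 6, 7, 7, 8, 9]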